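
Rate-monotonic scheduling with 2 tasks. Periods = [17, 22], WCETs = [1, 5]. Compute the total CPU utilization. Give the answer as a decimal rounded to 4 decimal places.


Compute individual utilizations (exact fractions):
  Task 1: C/T = 1/17 (approx. 0.0588)
  Task 2: C/T = 5/22 (approx. 0.2273)
Total utilization U = 1/17 + 5/22 = 107/374
Rounded to 4 decimal places: U = 0.2861
RM (Liu & Layland) bound for 2 tasks = 0.828427; compare with U = 107/374 (approx. 0.286096)
U <= bound, so schedulable by RM sufficient condition.

0.2861


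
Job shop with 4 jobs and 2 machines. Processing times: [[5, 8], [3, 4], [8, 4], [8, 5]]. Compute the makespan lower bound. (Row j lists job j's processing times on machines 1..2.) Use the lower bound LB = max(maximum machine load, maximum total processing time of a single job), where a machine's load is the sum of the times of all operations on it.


Machine loads:
  Machine 1: 5 + 3 + 8 + 8 = 24
  Machine 2: 8 + 4 + 4 + 5 = 21
Max machine load = 24
Job totals:
  Job 1: 13
  Job 2: 7
  Job 3: 12
  Job 4: 13
Max job total = 13
Lower bound = max(24, 13) = 24

24


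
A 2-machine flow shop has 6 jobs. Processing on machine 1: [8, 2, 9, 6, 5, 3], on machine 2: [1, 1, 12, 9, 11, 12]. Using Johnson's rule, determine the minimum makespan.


Apply Johnson's rule:
  Group 1 (a <= b): [(6, 3, 12), (5, 5, 11), (4, 6, 9), (3, 9, 12)]
  Group 2 (a > b): [(1, 8, 1), (2, 2, 1)]
Optimal job order: [6, 5, 4, 3, 1, 2]
Schedule:
  Job 6: M1 done at 3, M2 done at 15
  Job 5: M1 done at 8, M2 done at 26
  Job 4: M1 done at 14, M2 done at 35
  Job 3: M1 done at 23, M2 done at 47
  Job 1: M1 done at 31, M2 done at 48
  Job 2: M1 done at 33, M2 done at 49
Makespan = 49

49


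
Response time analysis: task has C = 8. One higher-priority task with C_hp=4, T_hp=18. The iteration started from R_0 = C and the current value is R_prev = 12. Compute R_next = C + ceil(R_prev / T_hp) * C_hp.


R_next = C + ceil(R_prev / T_hp) * C_hp
ceil(12 / 18) = ceil(0.6667) = 1
Interference = 1 * 4 = 4
R_next = 8 + 4 = 12
R_next = R_prev, so the iteration has converged (response time = 12).

12


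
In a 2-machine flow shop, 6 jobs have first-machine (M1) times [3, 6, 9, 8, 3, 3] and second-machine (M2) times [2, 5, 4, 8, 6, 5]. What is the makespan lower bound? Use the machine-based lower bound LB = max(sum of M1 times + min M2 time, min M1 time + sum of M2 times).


LB1 = sum(M1 times) + min(M2 times) = 32 + 2 = 34
LB2 = min(M1 times) + sum(M2 times) = 3 + 30 = 33
Lower bound = max(LB1, LB2) = max(34, 33) = 34

34


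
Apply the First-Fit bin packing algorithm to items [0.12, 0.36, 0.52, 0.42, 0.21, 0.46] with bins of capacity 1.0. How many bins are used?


Place items sequentially using First-Fit:
  Item 0.12 -> new Bin 1
  Item 0.36 -> Bin 1 (now 0.48)
  Item 0.52 -> Bin 1 (now 1.0)
  Item 0.42 -> new Bin 2
  Item 0.21 -> Bin 2 (now 0.63)
  Item 0.46 -> new Bin 3
Total bins used = 3

3


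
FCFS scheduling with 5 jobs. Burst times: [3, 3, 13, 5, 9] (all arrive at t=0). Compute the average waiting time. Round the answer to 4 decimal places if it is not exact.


FCFS order (as given): [3, 3, 13, 5, 9]
Waiting times:
  Job 1: wait = 0
  Job 2: wait = 3
  Job 3: wait = 6
  Job 4: wait = 19
  Job 5: wait = 24
Sum of waiting times = 52
Average waiting time = 52/5 = 10.4

10.4


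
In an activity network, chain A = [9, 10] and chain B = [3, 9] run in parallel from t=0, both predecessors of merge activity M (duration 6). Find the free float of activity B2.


ES(B2) = sum of predecessors on chain B = 3
EF(B2) = ES + duration = 3 + 9 = 12
Successor of B2 is M. ES(M) = max(sum(A), sum(B)) = max(19, 12) = 19
Free float = ES(successor) - EF(current) = 19 - 12 = 7

7


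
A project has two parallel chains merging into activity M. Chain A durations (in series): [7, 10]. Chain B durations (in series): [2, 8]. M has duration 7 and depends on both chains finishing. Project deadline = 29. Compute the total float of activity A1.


Forward pass: ES(A1) = sum of predecessors on chain A = 0
EF = ES + duration = 0 + 7 = 7
Backward pass: LF(M) = deadline = 29; LS(M) = 29 - 7 = 22
LF(A1) = LS(M) - sum(successors on chain A) = 22 - 10 = 12
LS = LF - duration = 12 - 7 = 5
Total float = LS - ES = 5 - 0 = 5

5


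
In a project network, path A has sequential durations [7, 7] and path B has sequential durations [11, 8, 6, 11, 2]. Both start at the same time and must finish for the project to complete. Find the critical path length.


Path A total = 7 + 7 = 14
Path B total = 11 + 8 + 6 + 11 + 2 = 38
Critical path = longest path = max(14, 38) = 38

38


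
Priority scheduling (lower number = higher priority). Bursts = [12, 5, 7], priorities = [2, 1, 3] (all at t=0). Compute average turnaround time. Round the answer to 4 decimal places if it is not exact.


Sort by priority (ascending = highest first):
Order: [(1, 5), (2, 12), (3, 7)]
Completion times:
  Priority 1, burst=5, C=5
  Priority 2, burst=12, C=17
  Priority 3, burst=7, C=24
Average turnaround = 46/3 = 15.3333

15.3333


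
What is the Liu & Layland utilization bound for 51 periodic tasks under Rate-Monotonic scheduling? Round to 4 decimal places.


Compute 2^(1/51) = 1.0136839003
Subtract 1: 1.0136839003 - 1 = 0.0136839003
Multiply by n: 51 * 0.0136839003 = 0.6978789153
Round to 4 dp: 0.6979

0.6979


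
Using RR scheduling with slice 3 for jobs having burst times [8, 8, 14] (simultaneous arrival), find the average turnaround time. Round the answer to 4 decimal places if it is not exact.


Time quantum = 3
Execution trace:
  J1 runs 3 units, time = 3
  J2 runs 3 units, time = 6
  J3 runs 3 units, time = 9
  J1 runs 3 units, time = 12
  J2 runs 3 units, time = 15
  J3 runs 3 units, time = 18
  J1 runs 2 units, time = 20
  J2 runs 2 units, time = 22
  J3 runs 3 units, time = 25
  J3 runs 3 units, time = 28
  J3 runs 2 units, time = 30
Finish times: [20, 22, 30]
Average turnaround = 72/3 = 24.0

24.0


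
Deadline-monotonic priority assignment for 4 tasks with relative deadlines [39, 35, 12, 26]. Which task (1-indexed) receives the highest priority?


Sort tasks by relative deadline (ascending):
  Task 3: deadline = 12
  Task 4: deadline = 26
  Task 2: deadline = 35
  Task 1: deadline = 39
Priority order (highest first): [3, 4, 2, 1]
Highest priority task = 3

3


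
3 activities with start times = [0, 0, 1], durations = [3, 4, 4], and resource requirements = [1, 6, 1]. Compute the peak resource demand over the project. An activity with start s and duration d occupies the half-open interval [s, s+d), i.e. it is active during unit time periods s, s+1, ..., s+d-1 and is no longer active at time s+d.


Each activity i is active on [start_i, start_i + duration_i).
Compute total resource usage per time slot:
  t=0: active resources = [1, 6], total = 7
  t=1: active resources = [1, 6, 1], total = 8
  t=2: active resources = [1, 6, 1], total = 8
  t=3: active resources = [6, 1], total = 7
  t=4: active resources = [1], total = 1
Peak resource demand = 8

8


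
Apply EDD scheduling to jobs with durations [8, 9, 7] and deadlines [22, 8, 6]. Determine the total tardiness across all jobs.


Sort by due date (EDD order): [(7, 6), (9, 8), (8, 22)]
Compute completion times and tardiness:
  Job 1: p=7, d=6, C=7, tardiness=max(0,7-6)=1
  Job 2: p=9, d=8, C=16, tardiness=max(0,16-8)=8
  Job 3: p=8, d=22, C=24, tardiness=max(0,24-22)=2
Total tardiness = 11

11


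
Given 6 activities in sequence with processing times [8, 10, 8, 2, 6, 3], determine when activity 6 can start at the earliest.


Activity 6 starts after activities 1 through 5 complete.
Predecessor durations: [8, 10, 8, 2, 6]
ES = 8 + 10 + 8 + 2 + 6 = 34

34


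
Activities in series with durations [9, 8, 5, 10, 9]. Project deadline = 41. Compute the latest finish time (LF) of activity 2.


LF(activity 2) = deadline - sum of successor durations
Successors: activities 3 through 5 with durations [5, 10, 9]
Sum of successor durations = 24
LF = 41 - 24 = 17

17


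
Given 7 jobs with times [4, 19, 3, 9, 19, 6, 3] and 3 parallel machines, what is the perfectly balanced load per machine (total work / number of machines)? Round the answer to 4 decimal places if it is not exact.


Total processing time = 4 + 19 + 3 + 9 + 19 + 6 + 3 = 63
Number of machines = 3
Ideal balanced load = 63 / 3 = 21.0

21.0


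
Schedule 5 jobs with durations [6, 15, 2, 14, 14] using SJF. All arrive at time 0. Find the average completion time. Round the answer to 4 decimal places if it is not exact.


SJF order (ascending): [2, 6, 14, 14, 15]
Completion times:
  Job 1: burst=2, C=2
  Job 2: burst=6, C=8
  Job 3: burst=14, C=22
  Job 4: burst=14, C=36
  Job 5: burst=15, C=51
Average completion = 119/5 = 23.8

23.8


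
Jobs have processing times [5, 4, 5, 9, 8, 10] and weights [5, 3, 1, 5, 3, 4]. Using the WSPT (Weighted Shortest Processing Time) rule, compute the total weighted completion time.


Compute p/w ratios and sort ascending (WSPT): [(5, 5), (4, 3), (9, 5), (10, 4), (8, 3), (5, 1)]
Compute weighted completion times:
  Job (p=5,w=5): C=5, w*C=5*5=25
  Job (p=4,w=3): C=9, w*C=3*9=27
  Job (p=9,w=5): C=18, w*C=5*18=90
  Job (p=10,w=4): C=28, w*C=4*28=112
  Job (p=8,w=3): C=36, w*C=3*36=108
  Job (p=5,w=1): C=41, w*C=1*41=41
Total weighted completion time = 403

403


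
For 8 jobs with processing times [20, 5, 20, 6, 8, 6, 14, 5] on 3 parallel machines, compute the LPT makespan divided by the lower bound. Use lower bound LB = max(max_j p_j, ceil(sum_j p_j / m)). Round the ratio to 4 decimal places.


LPT order: [20, 20, 14, 8, 6, 6, 5, 5]
Machine loads after assignment: [31, 26, 27]
LPT makespan = 31
Lower bound = max(max_job, ceil(total/3)) = max(20, 28) = 28
Ratio = 31 / 28 = 1.1071

1.1071


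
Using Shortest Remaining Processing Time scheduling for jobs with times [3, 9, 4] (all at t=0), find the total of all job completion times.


Since all jobs arrive at t=0, SRPT equals SPT ordering.
SPT order: [3, 4, 9]
Completion times:
  Job 1: p=3, C=3
  Job 2: p=4, C=7
  Job 3: p=9, C=16
Total completion time = 3 + 7 + 16 = 26

26


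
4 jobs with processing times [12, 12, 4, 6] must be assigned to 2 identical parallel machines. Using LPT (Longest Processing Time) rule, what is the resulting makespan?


Sort jobs in decreasing order (LPT): [12, 12, 6, 4]
Assign each job to the least loaded machine:
  Machine 1: jobs [12, 6], load = 18
  Machine 2: jobs [12, 4], load = 16
Makespan = max load = 18

18


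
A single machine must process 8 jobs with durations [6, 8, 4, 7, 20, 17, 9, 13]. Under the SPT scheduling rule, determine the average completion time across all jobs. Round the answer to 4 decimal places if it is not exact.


Sort jobs by processing time (SPT order): [4, 6, 7, 8, 9, 13, 17, 20]
Compute completion times sequentially:
  Job 1: processing = 4, completes at 4
  Job 2: processing = 6, completes at 10
  Job 3: processing = 7, completes at 17
  Job 4: processing = 8, completes at 25
  Job 5: processing = 9, completes at 34
  Job 6: processing = 13, completes at 47
  Job 7: processing = 17, completes at 64
  Job 8: processing = 20, completes at 84
Sum of completion times = 285
Average completion time = 285/8 = 35.625

35.625


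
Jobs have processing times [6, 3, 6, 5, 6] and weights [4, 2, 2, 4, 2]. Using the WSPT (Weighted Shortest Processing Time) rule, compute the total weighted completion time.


Compute p/w ratios and sort ascending (WSPT): [(5, 4), (6, 4), (3, 2), (6, 2), (6, 2)]
Compute weighted completion times:
  Job (p=5,w=4): C=5, w*C=4*5=20
  Job (p=6,w=4): C=11, w*C=4*11=44
  Job (p=3,w=2): C=14, w*C=2*14=28
  Job (p=6,w=2): C=20, w*C=2*20=40
  Job (p=6,w=2): C=26, w*C=2*26=52
Total weighted completion time = 184

184


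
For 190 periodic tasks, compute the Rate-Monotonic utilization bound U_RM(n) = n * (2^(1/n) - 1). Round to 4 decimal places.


Compute 2^(1/190) = 1.0036548056
Subtract 1: 1.0036548056 - 1 = 0.0036548056
Multiply by n: 190 * 0.0036548056 = 0.6944130640
Round to 4 dp: 0.6944

0.6944


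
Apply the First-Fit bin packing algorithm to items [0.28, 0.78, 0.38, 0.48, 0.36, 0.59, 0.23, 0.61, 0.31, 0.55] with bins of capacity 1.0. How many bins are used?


Place items sequentially using First-Fit:
  Item 0.28 -> new Bin 1
  Item 0.78 -> new Bin 2
  Item 0.38 -> Bin 1 (now 0.66)
  Item 0.48 -> new Bin 3
  Item 0.36 -> Bin 3 (now 0.84)
  Item 0.59 -> new Bin 4
  Item 0.23 -> Bin 1 (now 0.89)
  Item 0.61 -> new Bin 5
  Item 0.31 -> Bin 4 (now 0.9)
  Item 0.55 -> new Bin 6
Total bins used = 6

6


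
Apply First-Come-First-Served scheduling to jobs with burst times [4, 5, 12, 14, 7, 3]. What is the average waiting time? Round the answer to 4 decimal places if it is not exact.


FCFS order (as given): [4, 5, 12, 14, 7, 3]
Waiting times:
  Job 1: wait = 0
  Job 2: wait = 4
  Job 3: wait = 9
  Job 4: wait = 21
  Job 5: wait = 35
  Job 6: wait = 42
Sum of waiting times = 111
Average waiting time = 111/6 = 18.5

18.5


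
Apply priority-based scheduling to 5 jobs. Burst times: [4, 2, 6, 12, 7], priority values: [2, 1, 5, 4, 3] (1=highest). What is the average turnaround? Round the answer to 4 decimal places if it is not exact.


Sort by priority (ascending = highest first):
Order: [(1, 2), (2, 4), (3, 7), (4, 12), (5, 6)]
Completion times:
  Priority 1, burst=2, C=2
  Priority 2, burst=4, C=6
  Priority 3, burst=7, C=13
  Priority 4, burst=12, C=25
  Priority 5, burst=6, C=31
Average turnaround = 77/5 = 15.4

15.4


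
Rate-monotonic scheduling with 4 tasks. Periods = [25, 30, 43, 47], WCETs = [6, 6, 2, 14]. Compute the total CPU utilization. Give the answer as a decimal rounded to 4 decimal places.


Compute individual utilizations (exact fractions):
  Task 1: C/T = 6/25 (approx. 0.24)
  Task 2: C/T = 6/30 = 1/5 (approx. 0.2)
  Task 3: C/T = 2/43 (approx. 0.0465)
  Task 4: C/T = 14/47 (approx. 0.2979)
Total utilization U = 6/25 + 1/5 + 2/43 + 14/47 = 39631/50525
Rounded to 4 decimal places: U = 0.7844
RM (Liu & Layland) bound for 4 tasks = 0.756828; compare with U = 39631/50525 (approx. 0.784384)
bound < U <= 1, so the RM sufficient condition is not met (inconclusive; an exact test such as response-time analysis is needed).

0.7844


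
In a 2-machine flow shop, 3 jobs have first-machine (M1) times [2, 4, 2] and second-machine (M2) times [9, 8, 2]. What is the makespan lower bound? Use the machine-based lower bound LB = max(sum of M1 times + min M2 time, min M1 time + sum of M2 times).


LB1 = sum(M1 times) + min(M2 times) = 8 + 2 = 10
LB2 = min(M1 times) + sum(M2 times) = 2 + 19 = 21
Lower bound = max(LB1, LB2) = max(10, 21) = 21

21


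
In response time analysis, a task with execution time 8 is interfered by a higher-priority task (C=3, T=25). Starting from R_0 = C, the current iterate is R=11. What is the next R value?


R_next = C + ceil(R_prev / T_hp) * C_hp
ceil(11 / 25) = ceil(0.44) = 1
Interference = 1 * 3 = 3
R_next = 8 + 3 = 11
R_next = R_prev, so the iteration has converged (response time = 11).

11


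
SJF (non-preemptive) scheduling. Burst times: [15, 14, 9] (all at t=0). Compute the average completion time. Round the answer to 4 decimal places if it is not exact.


SJF order (ascending): [9, 14, 15]
Completion times:
  Job 1: burst=9, C=9
  Job 2: burst=14, C=23
  Job 3: burst=15, C=38
Average completion = 70/3 = 23.3333

23.3333


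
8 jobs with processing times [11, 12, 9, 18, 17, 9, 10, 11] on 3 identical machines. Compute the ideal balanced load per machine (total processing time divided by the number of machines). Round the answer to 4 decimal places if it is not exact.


Total processing time = 11 + 12 + 9 + 18 + 17 + 9 + 10 + 11 = 97
Number of machines = 3
Ideal balanced load = 97 / 3 = 32.3333

32.3333


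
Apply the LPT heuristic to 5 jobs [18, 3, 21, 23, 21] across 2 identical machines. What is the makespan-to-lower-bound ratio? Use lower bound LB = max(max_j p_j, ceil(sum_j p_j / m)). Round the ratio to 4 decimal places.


LPT order: [23, 21, 21, 18, 3]
Machine loads after assignment: [44, 42]
LPT makespan = 44
Lower bound = max(max_job, ceil(total/2)) = max(23, 43) = 43
Ratio = 44 / 43 = 1.0233

1.0233


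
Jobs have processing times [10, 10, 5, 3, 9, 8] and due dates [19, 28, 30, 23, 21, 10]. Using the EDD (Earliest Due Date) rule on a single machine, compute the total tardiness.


Sort by due date (EDD order): [(8, 10), (10, 19), (9, 21), (3, 23), (10, 28), (5, 30)]
Compute completion times and tardiness:
  Job 1: p=8, d=10, C=8, tardiness=max(0,8-10)=0
  Job 2: p=10, d=19, C=18, tardiness=max(0,18-19)=0
  Job 3: p=9, d=21, C=27, tardiness=max(0,27-21)=6
  Job 4: p=3, d=23, C=30, tardiness=max(0,30-23)=7
  Job 5: p=10, d=28, C=40, tardiness=max(0,40-28)=12
  Job 6: p=5, d=30, C=45, tardiness=max(0,45-30)=15
Total tardiness = 40

40


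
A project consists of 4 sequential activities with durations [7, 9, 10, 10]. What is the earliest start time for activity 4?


Activity 4 starts after activities 1 through 3 complete.
Predecessor durations: [7, 9, 10]
ES = 7 + 9 + 10 = 26

26


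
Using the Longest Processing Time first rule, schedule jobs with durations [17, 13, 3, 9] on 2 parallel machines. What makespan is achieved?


Sort jobs in decreasing order (LPT): [17, 13, 9, 3]
Assign each job to the least loaded machine:
  Machine 1: jobs [17, 3], load = 20
  Machine 2: jobs [13, 9], load = 22
Makespan = max load = 22

22


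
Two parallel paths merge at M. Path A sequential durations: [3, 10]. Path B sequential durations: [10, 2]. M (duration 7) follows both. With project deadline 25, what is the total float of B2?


Forward pass: ES(B2) = sum of predecessors on chain B = 10
EF = ES + duration = 10 + 2 = 12
Backward pass: LF(M) = deadline = 25; LS(M) = 25 - 7 = 18
LF(B2) = LS(M) - sum(successors on chain B) = 18 - 0 = 18
LS = LF - duration = 18 - 2 = 16
Total float = LS - ES = 16 - 10 = 6

6


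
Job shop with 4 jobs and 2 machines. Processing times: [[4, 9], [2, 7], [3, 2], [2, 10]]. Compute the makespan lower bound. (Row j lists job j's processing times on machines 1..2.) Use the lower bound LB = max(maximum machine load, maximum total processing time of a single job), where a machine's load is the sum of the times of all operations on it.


Machine loads:
  Machine 1: 4 + 2 + 3 + 2 = 11
  Machine 2: 9 + 7 + 2 + 10 = 28
Max machine load = 28
Job totals:
  Job 1: 13
  Job 2: 9
  Job 3: 5
  Job 4: 12
Max job total = 13
Lower bound = max(28, 13) = 28

28


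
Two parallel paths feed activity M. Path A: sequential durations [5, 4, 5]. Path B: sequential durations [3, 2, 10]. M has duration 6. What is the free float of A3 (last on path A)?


ES(A3) = sum of predecessors on chain A = 9
EF(A3) = ES + duration = 9 + 5 = 14
Successor of A3 is M. ES(M) = max(sum(A), sum(B)) = max(14, 15) = 15
Free float = ES(successor) - EF(current) = 15 - 14 = 1

1


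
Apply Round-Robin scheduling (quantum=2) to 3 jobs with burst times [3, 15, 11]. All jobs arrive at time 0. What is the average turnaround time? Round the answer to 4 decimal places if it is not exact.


Time quantum = 2
Execution trace:
  J1 runs 2 units, time = 2
  J2 runs 2 units, time = 4
  J3 runs 2 units, time = 6
  J1 runs 1 units, time = 7
  J2 runs 2 units, time = 9
  J3 runs 2 units, time = 11
  J2 runs 2 units, time = 13
  J3 runs 2 units, time = 15
  J2 runs 2 units, time = 17
  J3 runs 2 units, time = 19
  J2 runs 2 units, time = 21
  J3 runs 2 units, time = 23
  J2 runs 2 units, time = 25
  J3 runs 1 units, time = 26
  J2 runs 2 units, time = 28
  J2 runs 1 units, time = 29
Finish times: [7, 29, 26]
Average turnaround = 62/3 = 20.6667

20.6667


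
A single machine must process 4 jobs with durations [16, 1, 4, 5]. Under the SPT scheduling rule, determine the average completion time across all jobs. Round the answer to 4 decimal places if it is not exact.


Sort jobs by processing time (SPT order): [1, 4, 5, 16]
Compute completion times sequentially:
  Job 1: processing = 1, completes at 1
  Job 2: processing = 4, completes at 5
  Job 3: processing = 5, completes at 10
  Job 4: processing = 16, completes at 26
Sum of completion times = 42
Average completion time = 42/4 = 10.5

10.5


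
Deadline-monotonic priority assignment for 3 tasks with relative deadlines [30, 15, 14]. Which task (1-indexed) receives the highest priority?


Sort tasks by relative deadline (ascending):
  Task 3: deadline = 14
  Task 2: deadline = 15
  Task 1: deadline = 30
Priority order (highest first): [3, 2, 1]
Highest priority task = 3

3


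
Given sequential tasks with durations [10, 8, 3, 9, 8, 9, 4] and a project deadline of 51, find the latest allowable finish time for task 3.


LF(activity 3) = deadline - sum of successor durations
Successors: activities 4 through 7 with durations [9, 8, 9, 4]
Sum of successor durations = 30
LF = 51 - 30 = 21

21


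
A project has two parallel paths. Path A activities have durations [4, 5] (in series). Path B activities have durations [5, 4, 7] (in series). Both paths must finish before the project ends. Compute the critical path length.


Path A total = 4 + 5 = 9
Path B total = 5 + 4 + 7 = 16
Critical path = longest path = max(9, 16) = 16

16


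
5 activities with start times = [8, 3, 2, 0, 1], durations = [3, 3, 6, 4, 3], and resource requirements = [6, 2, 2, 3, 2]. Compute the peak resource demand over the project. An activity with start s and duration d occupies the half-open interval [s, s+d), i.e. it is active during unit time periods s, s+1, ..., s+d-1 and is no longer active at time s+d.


Each activity i is active on [start_i, start_i + duration_i).
Compute total resource usage per time slot:
  t=0: active resources = [3], total = 3
  t=1: active resources = [3, 2], total = 5
  t=2: active resources = [2, 3, 2], total = 7
  t=3: active resources = [2, 2, 3, 2], total = 9
  t=4: active resources = [2, 2], total = 4
  t=5: active resources = [2, 2], total = 4
  t=6: active resources = [2], total = 2
  t=7: active resources = [2], total = 2
  t=8: active resources = [6], total = 6
  t=9: active resources = [6], total = 6
  t=10: active resources = [6], total = 6
Peak resource demand = 9

9


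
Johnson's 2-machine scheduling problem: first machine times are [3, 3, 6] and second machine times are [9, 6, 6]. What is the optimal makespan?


Apply Johnson's rule:
  Group 1 (a <= b): [(1, 3, 9), (2, 3, 6), (3, 6, 6)]
  Group 2 (a > b): []
Optimal job order: [1, 2, 3]
Schedule:
  Job 1: M1 done at 3, M2 done at 12
  Job 2: M1 done at 6, M2 done at 18
  Job 3: M1 done at 12, M2 done at 24
Makespan = 24

24


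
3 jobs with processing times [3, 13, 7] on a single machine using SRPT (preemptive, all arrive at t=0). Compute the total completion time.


Since all jobs arrive at t=0, SRPT equals SPT ordering.
SPT order: [3, 7, 13]
Completion times:
  Job 1: p=3, C=3
  Job 2: p=7, C=10
  Job 3: p=13, C=23
Total completion time = 3 + 10 + 23 = 36

36


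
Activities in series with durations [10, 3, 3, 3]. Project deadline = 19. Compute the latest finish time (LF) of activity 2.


LF(activity 2) = deadline - sum of successor durations
Successors: activities 3 through 4 with durations [3, 3]
Sum of successor durations = 6
LF = 19 - 6 = 13

13


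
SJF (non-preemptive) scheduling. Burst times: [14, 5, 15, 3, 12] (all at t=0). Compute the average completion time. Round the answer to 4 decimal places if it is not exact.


SJF order (ascending): [3, 5, 12, 14, 15]
Completion times:
  Job 1: burst=3, C=3
  Job 2: burst=5, C=8
  Job 3: burst=12, C=20
  Job 4: burst=14, C=34
  Job 5: burst=15, C=49
Average completion = 114/5 = 22.8

22.8


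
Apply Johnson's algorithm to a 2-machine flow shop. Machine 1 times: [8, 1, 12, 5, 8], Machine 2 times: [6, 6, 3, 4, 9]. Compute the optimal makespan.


Apply Johnson's rule:
  Group 1 (a <= b): [(2, 1, 6), (5, 8, 9)]
  Group 2 (a > b): [(1, 8, 6), (4, 5, 4), (3, 12, 3)]
Optimal job order: [2, 5, 1, 4, 3]
Schedule:
  Job 2: M1 done at 1, M2 done at 7
  Job 5: M1 done at 9, M2 done at 18
  Job 1: M1 done at 17, M2 done at 24
  Job 4: M1 done at 22, M2 done at 28
  Job 3: M1 done at 34, M2 done at 37
Makespan = 37

37


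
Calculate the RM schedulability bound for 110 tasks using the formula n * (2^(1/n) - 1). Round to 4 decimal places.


Compute 2^(1/110) = 1.0063212332
Subtract 1: 1.0063212332 - 1 = 0.0063212332
Multiply by n: 110 * 0.0063212332 = 0.6953356520
Round to 4 dp: 0.6953

0.6953


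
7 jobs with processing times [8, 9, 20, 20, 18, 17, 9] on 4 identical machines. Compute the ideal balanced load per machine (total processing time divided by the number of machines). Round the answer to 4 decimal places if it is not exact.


Total processing time = 8 + 9 + 20 + 20 + 18 + 17 + 9 = 101
Number of machines = 4
Ideal balanced load = 101 / 4 = 25.25

25.25


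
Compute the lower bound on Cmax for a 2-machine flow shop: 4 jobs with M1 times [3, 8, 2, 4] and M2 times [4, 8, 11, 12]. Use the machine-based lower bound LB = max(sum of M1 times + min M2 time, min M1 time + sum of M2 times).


LB1 = sum(M1 times) + min(M2 times) = 17 + 4 = 21
LB2 = min(M1 times) + sum(M2 times) = 2 + 35 = 37
Lower bound = max(LB1, LB2) = max(21, 37) = 37

37


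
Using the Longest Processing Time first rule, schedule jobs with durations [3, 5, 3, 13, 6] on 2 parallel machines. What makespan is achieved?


Sort jobs in decreasing order (LPT): [13, 6, 5, 3, 3]
Assign each job to the least loaded machine:
  Machine 1: jobs [13, 3], load = 16
  Machine 2: jobs [6, 5, 3], load = 14
Makespan = max load = 16

16


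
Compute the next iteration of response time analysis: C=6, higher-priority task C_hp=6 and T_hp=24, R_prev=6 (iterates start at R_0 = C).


R_next = C + ceil(R_prev / T_hp) * C_hp
ceil(6 / 24) = ceil(0.25) = 1
Interference = 1 * 6 = 6
R_next = 6 + 6 = 12

12


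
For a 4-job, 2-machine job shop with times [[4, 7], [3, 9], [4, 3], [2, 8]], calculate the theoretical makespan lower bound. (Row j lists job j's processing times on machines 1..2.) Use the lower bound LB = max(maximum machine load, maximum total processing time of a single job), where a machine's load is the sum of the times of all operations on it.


Machine loads:
  Machine 1: 4 + 3 + 4 + 2 = 13
  Machine 2: 7 + 9 + 3 + 8 = 27
Max machine load = 27
Job totals:
  Job 1: 11
  Job 2: 12
  Job 3: 7
  Job 4: 10
Max job total = 12
Lower bound = max(27, 12) = 27

27


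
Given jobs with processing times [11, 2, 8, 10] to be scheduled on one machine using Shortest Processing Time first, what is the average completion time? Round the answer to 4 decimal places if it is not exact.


Sort jobs by processing time (SPT order): [2, 8, 10, 11]
Compute completion times sequentially:
  Job 1: processing = 2, completes at 2
  Job 2: processing = 8, completes at 10
  Job 3: processing = 10, completes at 20
  Job 4: processing = 11, completes at 31
Sum of completion times = 63
Average completion time = 63/4 = 15.75

15.75


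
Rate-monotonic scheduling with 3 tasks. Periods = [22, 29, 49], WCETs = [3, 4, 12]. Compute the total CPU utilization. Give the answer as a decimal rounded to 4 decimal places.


Compute individual utilizations (exact fractions):
  Task 1: C/T = 3/22 (approx. 0.1364)
  Task 2: C/T = 4/29 (approx. 0.1379)
  Task 3: C/T = 12/49 (approx. 0.2449)
Total utilization U = 3/22 + 4/29 + 12/49 = 16231/31262
Rounded to 4 decimal places: U = 0.5192
RM (Liu & Layland) bound for 3 tasks = 0.779763; compare with U = 16231/31262 (approx. 0.519193)
U <= bound, so schedulable by RM sufficient condition.

0.5192


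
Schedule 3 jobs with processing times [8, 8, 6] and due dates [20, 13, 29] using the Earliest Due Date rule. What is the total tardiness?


Sort by due date (EDD order): [(8, 13), (8, 20), (6, 29)]
Compute completion times and tardiness:
  Job 1: p=8, d=13, C=8, tardiness=max(0,8-13)=0
  Job 2: p=8, d=20, C=16, tardiness=max(0,16-20)=0
  Job 3: p=6, d=29, C=22, tardiness=max(0,22-29)=0
Total tardiness = 0

0


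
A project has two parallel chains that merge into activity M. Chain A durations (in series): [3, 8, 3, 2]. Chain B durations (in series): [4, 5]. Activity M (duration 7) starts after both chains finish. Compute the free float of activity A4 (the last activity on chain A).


ES(A4) = sum of predecessors on chain A = 14
EF(A4) = ES + duration = 14 + 2 = 16
Successor of A4 is M. ES(M) = max(sum(A), sum(B)) = max(16, 9) = 16
Free float = ES(successor) - EF(current) = 16 - 16 = 0

0


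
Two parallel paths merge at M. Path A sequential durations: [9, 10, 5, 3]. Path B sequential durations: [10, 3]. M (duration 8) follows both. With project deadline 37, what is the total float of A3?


Forward pass: ES(A3) = sum of predecessors on chain A = 19
EF = ES + duration = 19 + 5 = 24
Backward pass: LF(M) = deadline = 37; LS(M) = 37 - 8 = 29
LF(A3) = LS(M) - sum(successors on chain A) = 29 - 3 = 26
LS = LF - duration = 26 - 5 = 21
Total float = LS - ES = 21 - 19 = 2

2


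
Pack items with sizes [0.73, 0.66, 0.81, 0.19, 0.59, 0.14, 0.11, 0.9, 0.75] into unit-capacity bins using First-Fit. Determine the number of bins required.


Place items sequentially using First-Fit:
  Item 0.73 -> new Bin 1
  Item 0.66 -> new Bin 2
  Item 0.81 -> new Bin 3
  Item 0.19 -> Bin 1 (now 0.92)
  Item 0.59 -> new Bin 4
  Item 0.14 -> Bin 2 (now 0.8)
  Item 0.11 -> Bin 2 (now 0.91)
  Item 0.9 -> new Bin 5
  Item 0.75 -> new Bin 6
Total bins used = 6

6


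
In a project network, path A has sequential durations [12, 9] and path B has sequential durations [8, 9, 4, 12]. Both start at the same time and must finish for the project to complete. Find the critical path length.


Path A total = 12 + 9 = 21
Path B total = 8 + 9 + 4 + 12 = 33
Critical path = longest path = max(21, 33) = 33

33


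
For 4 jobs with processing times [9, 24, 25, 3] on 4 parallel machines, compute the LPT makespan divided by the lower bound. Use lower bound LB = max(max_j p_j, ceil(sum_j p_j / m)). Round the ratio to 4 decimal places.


LPT order: [25, 24, 9, 3]
Machine loads after assignment: [25, 24, 9, 3]
LPT makespan = 25
Lower bound = max(max_job, ceil(total/4)) = max(25, 16) = 25
Ratio = 25 / 25 = 1.0

1.0


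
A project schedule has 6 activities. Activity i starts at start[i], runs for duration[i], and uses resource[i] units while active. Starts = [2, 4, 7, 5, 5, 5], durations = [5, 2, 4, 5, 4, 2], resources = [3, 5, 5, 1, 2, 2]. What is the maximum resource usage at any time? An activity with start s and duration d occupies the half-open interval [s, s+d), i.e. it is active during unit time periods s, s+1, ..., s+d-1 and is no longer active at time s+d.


Each activity i is active on [start_i, start_i + duration_i).
Compute total resource usage per time slot:
  t=0: active resources = [], total = 0
  t=1: active resources = [], total = 0
  t=2: active resources = [3], total = 3
  t=3: active resources = [3], total = 3
  t=4: active resources = [3, 5], total = 8
  t=5: active resources = [3, 5, 1, 2, 2], total = 13
  t=6: active resources = [3, 1, 2, 2], total = 8
  t=7: active resources = [5, 1, 2], total = 8
  t=8: active resources = [5, 1, 2], total = 8
  t=9: active resources = [5, 1], total = 6
  t=10: active resources = [5], total = 5
Peak resource demand = 13

13


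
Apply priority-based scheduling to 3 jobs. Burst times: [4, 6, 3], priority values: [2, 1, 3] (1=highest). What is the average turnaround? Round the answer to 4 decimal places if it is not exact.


Sort by priority (ascending = highest first):
Order: [(1, 6), (2, 4), (3, 3)]
Completion times:
  Priority 1, burst=6, C=6
  Priority 2, burst=4, C=10
  Priority 3, burst=3, C=13
Average turnaround = 29/3 = 9.6667

9.6667


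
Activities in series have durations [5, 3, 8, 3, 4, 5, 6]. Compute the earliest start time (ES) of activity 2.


Activity 2 starts after activities 1 through 1 complete.
Predecessor durations: [5]
ES = 5 = 5

5


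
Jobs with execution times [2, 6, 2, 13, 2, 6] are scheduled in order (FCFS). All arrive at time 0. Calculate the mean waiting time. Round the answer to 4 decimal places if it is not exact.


FCFS order (as given): [2, 6, 2, 13, 2, 6]
Waiting times:
  Job 1: wait = 0
  Job 2: wait = 2
  Job 3: wait = 8
  Job 4: wait = 10
  Job 5: wait = 23
  Job 6: wait = 25
Sum of waiting times = 68
Average waiting time = 68/6 = 11.3333

11.3333


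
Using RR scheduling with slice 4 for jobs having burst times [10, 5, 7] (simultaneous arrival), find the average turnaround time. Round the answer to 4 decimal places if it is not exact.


Time quantum = 4
Execution trace:
  J1 runs 4 units, time = 4
  J2 runs 4 units, time = 8
  J3 runs 4 units, time = 12
  J1 runs 4 units, time = 16
  J2 runs 1 units, time = 17
  J3 runs 3 units, time = 20
  J1 runs 2 units, time = 22
Finish times: [22, 17, 20]
Average turnaround = 59/3 = 19.6667

19.6667


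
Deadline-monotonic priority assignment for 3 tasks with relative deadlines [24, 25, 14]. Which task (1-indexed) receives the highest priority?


Sort tasks by relative deadline (ascending):
  Task 3: deadline = 14
  Task 1: deadline = 24
  Task 2: deadline = 25
Priority order (highest first): [3, 1, 2]
Highest priority task = 3

3


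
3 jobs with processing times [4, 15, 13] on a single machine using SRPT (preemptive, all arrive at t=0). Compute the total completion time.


Since all jobs arrive at t=0, SRPT equals SPT ordering.
SPT order: [4, 13, 15]
Completion times:
  Job 1: p=4, C=4
  Job 2: p=13, C=17
  Job 3: p=15, C=32
Total completion time = 4 + 17 + 32 = 53

53


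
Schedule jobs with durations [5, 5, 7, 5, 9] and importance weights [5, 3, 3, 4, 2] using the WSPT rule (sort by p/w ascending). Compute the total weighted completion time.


Compute p/w ratios and sort ascending (WSPT): [(5, 5), (5, 4), (5, 3), (7, 3), (9, 2)]
Compute weighted completion times:
  Job (p=5,w=5): C=5, w*C=5*5=25
  Job (p=5,w=4): C=10, w*C=4*10=40
  Job (p=5,w=3): C=15, w*C=3*15=45
  Job (p=7,w=3): C=22, w*C=3*22=66
  Job (p=9,w=2): C=31, w*C=2*31=62
Total weighted completion time = 238

238


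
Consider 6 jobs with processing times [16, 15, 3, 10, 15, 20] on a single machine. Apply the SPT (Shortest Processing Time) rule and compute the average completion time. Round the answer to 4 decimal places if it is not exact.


Sort jobs by processing time (SPT order): [3, 10, 15, 15, 16, 20]
Compute completion times sequentially:
  Job 1: processing = 3, completes at 3
  Job 2: processing = 10, completes at 13
  Job 3: processing = 15, completes at 28
  Job 4: processing = 15, completes at 43
  Job 5: processing = 16, completes at 59
  Job 6: processing = 20, completes at 79
Sum of completion times = 225
Average completion time = 225/6 = 37.5

37.5


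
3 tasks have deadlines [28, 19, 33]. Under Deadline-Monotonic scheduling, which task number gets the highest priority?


Sort tasks by relative deadline (ascending):
  Task 2: deadline = 19
  Task 1: deadline = 28
  Task 3: deadline = 33
Priority order (highest first): [2, 1, 3]
Highest priority task = 2

2


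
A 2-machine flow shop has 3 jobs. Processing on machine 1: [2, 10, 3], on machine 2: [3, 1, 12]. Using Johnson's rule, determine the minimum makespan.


Apply Johnson's rule:
  Group 1 (a <= b): [(1, 2, 3), (3, 3, 12)]
  Group 2 (a > b): [(2, 10, 1)]
Optimal job order: [1, 3, 2]
Schedule:
  Job 1: M1 done at 2, M2 done at 5
  Job 3: M1 done at 5, M2 done at 17
  Job 2: M1 done at 15, M2 done at 18
Makespan = 18

18


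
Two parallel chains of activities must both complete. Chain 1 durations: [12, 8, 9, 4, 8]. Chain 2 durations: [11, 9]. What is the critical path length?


Path A total = 12 + 8 + 9 + 4 + 8 = 41
Path B total = 11 + 9 = 20
Critical path = longest path = max(41, 20) = 41

41


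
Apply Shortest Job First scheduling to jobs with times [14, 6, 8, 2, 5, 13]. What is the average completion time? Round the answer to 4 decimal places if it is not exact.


SJF order (ascending): [2, 5, 6, 8, 13, 14]
Completion times:
  Job 1: burst=2, C=2
  Job 2: burst=5, C=7
  Job 3: burst=6, C=13
  Job 4: burst=8, C=21
  Job 5: burst=13, C=34
  Job 6: burst=14, C=48
Average completion = 125/6 = 20.8333

20.8333


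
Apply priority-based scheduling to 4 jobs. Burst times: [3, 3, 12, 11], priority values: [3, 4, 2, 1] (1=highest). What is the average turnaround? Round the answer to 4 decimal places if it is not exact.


Sort by priority (ascending = highest first):
Order: [(1, 11), (2, 12), (3, 3), (4, 3)]
Completion times:
  Priority 1, burst=11, C=11
  Priority 2, burst=12, C=23
  Priority 3, burst=3, C=26
  Priority 4, burst=3, C=29
Average turnaround = 89/4 = 22.25

22.25


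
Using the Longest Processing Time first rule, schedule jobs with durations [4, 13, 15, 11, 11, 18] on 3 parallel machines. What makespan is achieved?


Sort jobs in decreasing order (LPT): [18, 15, 13, 11, 11, 4]
Assign each job to the least loaded machine:
  Machine 1: jobs [18, 4], load = 22
  Machine 2: jobs [15, 11], load = 26
  Machine 3: jobs [13, 11], load = 24
Makespan = max load = 26

26


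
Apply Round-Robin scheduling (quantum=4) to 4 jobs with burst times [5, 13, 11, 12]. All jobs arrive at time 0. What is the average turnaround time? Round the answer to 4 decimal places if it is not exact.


Time quantum = 4
Execution trace:
  J1 runs 4 units, time = 4
  J2 runs 4 units, time = 8
  J3 runs 4 units, time = 12
  J4 runs 4 units, time = 16
  J1 runs 1 units, time = 17
  J2 runs 4 units, time = 21
  J3 runs 4 units, time = 25
  J4 runs 4 units, time = 29
  J2 runs 4 units, time = 33
  J3 runs 3 units, time = 36
  J4 runs 4 units, time = 40
  J2 runs 1 units, time = 41
Finish times: [17, 41, 36, 40]
Average turnaround = 134/4 = 33.5

33.5


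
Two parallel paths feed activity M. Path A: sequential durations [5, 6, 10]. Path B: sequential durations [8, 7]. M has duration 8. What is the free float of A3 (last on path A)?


ES(A3) = sum of predecessors on chain A = 11
EF(A3) = ES + duration = 11 + 10 = 21
Successor of A3 is M. ES(M) = max(sum(A), sum(B)) = max(21, 15) = 21
Free float = ES(successor) - EF(current) = 21 - 21 = 0

0


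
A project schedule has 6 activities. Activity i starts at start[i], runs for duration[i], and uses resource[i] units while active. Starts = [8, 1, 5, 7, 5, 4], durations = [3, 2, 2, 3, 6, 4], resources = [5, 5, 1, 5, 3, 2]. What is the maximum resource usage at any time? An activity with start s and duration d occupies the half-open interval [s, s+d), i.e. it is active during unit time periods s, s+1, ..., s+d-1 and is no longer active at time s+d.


Each activity i is active on [start_i, start_i + duration_i).
Compute total resource usage per time slot:
  t=0: active resources = [], total = 0
  t=1: active resources = [5], total = 5
  t=2: active resources = [5], total = 5
  t=3: active resources = [], total = 0
  t=4: active resources = [2], total = 2
  t=5: active resources = [1, 3, 2], total = 6
  t=6: active resources = [1, 3, 2], total = 6
  t=7: active resources = [5, 3, 2], total = 10
  t=8: active resources = [5, 5, 3], total = 13
  t=9: active resources = [5, 5, 3], total = 13
  t=10: active resources = [5, 3], total = 8
Peak resource demand = 13

13


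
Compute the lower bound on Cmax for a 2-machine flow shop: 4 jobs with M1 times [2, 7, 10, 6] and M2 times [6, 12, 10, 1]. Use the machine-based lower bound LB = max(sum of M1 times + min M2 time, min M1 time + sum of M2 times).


LB1 = sum(M1 times) + min(M2 times) = 25 + 1 = 26
LB2 = min(M1 times) + sum(M2 times) = 2 + 29 = 31
Lower bound = max(LB1, LB2) = max(26, 31) = 31

31


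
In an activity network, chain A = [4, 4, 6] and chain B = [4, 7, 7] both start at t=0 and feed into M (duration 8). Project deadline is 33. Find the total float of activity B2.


Forward pass: ES(B2) = sum of predecessors on chain B = 4
EF = ES + duration = 4 + 7 = 11
Backward pass: LF(M) = deadline = 33; LS(M) = 33 - 8 = 25
LF(B2) = LS(M) - sum(successors on chain B) = 25 - 7 = 18
LS = LF - duration = 18 - 7 = 11
Total float = LS - ES = 11 - 4 = 7

7
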